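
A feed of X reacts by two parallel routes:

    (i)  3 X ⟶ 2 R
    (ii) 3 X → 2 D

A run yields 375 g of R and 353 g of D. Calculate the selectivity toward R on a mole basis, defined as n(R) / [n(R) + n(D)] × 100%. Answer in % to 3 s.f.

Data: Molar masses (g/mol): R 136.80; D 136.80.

51.5 %

n(R) = 375 / 136.80 = 2.741 mol
n(D) = 353 / 136.80 = 2.580 mol
selectivity = 2.741/(2.741+2.580) × 100 = 51.51 %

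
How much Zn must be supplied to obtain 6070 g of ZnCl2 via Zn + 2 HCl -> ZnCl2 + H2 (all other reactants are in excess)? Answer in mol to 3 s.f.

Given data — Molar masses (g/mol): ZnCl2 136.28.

44.5 mol

n(ZnCl2) = 6070 / 136.28 = 44.54 mol
n(Zn) = (1/1) × 44.54 = 44.54 mol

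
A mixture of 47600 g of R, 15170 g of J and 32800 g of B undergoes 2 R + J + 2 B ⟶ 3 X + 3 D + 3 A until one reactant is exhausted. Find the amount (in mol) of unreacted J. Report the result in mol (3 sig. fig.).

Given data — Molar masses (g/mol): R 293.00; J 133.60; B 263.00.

n(R) = 47600 / 293.00 = 162.5 mol
n(J) = 15170 / 133.60 = 113.5 mol
n(B) = 32800 / 263.00 = 124.7 mol
n/ν → R: 81.25, J: 113.5, B: 62.35; B is limiting.
J consumed = (1/2) × 124.7 = 62.35 mol
J remaining = 113.5 − 62.35 = 51.15 mol

51.2 mol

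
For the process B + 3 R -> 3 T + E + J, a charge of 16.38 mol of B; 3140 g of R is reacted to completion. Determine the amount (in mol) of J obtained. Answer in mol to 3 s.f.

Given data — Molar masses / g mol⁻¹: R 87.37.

n(B) = 16.38 mol
n(R) = 3140 / 87.37 = 35.94 mol
n/ν for B = 16.38/1 = 16.38
n/ν for R = 35.94/3 = 11.98
Smallest n/ν is R → limiting reagent.
n(J) = (1/3) × 35.94 = 11.98 mol

12.0 mol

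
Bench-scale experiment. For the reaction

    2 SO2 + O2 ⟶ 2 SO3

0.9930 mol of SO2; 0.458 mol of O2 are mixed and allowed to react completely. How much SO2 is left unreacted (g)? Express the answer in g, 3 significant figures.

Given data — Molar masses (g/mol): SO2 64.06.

4.93 g

n(SO2) = 0.9930 mol
n(O2) = 0.4580 mol
n/ν for SO2 = 0.9930/2 = 0.4965
n/ν for O2 = 0.4580/1 = 0.4580
Smallest n/ν is O2 → limiting reagent.
SO2 consumed = (2/1) × 0.4580 = 0.9160 mol
SO2 remaining = 0.9930 − 0.9160 = 0.07700 mol
mass = 0.07700 × 64.06 = 4.933 g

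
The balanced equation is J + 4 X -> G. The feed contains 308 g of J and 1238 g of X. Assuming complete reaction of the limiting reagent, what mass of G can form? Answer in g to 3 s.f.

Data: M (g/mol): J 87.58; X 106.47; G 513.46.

n(J) = 308.0 / 87.58 = 3.517 mol
n(X) = 1238 / 106.47 = 11.63 mol
n/ν for J = 3.517/1 = 3.517
n/ν for X = 11.63/4 = 2.908
Smallest n/ν is X → limiting reagent.
n(G) = (1/4) × 11.63 = 2.908 mol
mass = 2.908 × 513.46 = 1493 g

1490 g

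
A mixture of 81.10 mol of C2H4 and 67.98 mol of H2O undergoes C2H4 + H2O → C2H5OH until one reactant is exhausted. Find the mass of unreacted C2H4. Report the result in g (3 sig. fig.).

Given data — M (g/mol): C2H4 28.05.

368 g

n(C2H4) = 81.10 mol
n(H2O) = 67.98 mol
n/ν for C2H4 = 81.10/1 = 81.10
n/ν for H2O = 67.98/1 = 67.98
Smallest n/ν is H2O → limiting reagent.
C2H4 consumed = (1/1) × 67.98 = 67.98 mol
C2H4 remaining = 81.10 − 67.98 = 13.12 mol
mass = 13.12 × 28.05 = 368.0 g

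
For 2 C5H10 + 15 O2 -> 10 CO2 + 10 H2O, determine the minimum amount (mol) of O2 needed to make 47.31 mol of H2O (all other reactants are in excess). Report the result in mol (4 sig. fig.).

70.97 mol

n(H2O) = 47.31 mol
n(O2) = (15/10) × 47.31 = 70.97 mol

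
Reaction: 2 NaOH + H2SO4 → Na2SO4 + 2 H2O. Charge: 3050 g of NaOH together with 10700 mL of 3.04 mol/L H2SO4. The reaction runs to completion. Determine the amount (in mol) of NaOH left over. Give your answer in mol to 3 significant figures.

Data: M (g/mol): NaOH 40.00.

n(NaOH) = 3050 / 40.00 = 76.25 mol
n(H2SO4) = 3.04 × 10700/1000 = 32.53 mol
n/ν for NaOH = 76.25/2 = 38.13
n/ν for H2SO4 = 32.53/1 = 32.53
Smallest n/ν is H2SO4 → limiting reagent.
NaOH consumed = (2/1) × 32.53 = 65.06 mol
NaOH remaining = 76.25 − 65.06 = 11.19 mol

11.2 mol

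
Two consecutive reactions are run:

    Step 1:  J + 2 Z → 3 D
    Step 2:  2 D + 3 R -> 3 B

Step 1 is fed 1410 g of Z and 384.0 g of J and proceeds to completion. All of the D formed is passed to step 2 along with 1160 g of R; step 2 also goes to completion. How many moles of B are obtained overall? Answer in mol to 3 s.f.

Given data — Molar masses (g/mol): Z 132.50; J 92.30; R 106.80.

10.9 mol

Step 1:
n(Z) = 1410 / 132.50 = 10.64 mol
n(J) = 384.0 / 92.30 = 4.160 mol
n/ν for Z = 10.64/2 = 5.320
n/ν for J = 4.160/1 = 4.160
Smallest n/ν is J → limiting reagent.
n(D) produced = (3/1) × 4.160 = 12.48 mol
Step 2:
n(D) available = 12.48 mol
n(R) = 1160 / 106.80 = 10.86 mol
n/ν for D = 12.48/2 = 6.240
n/ν for R = 10.86/3 = 3.620
Smallest n/ν is R → limiting reagent.
n(B) = (3/3) × 10.86 = 10.86 mol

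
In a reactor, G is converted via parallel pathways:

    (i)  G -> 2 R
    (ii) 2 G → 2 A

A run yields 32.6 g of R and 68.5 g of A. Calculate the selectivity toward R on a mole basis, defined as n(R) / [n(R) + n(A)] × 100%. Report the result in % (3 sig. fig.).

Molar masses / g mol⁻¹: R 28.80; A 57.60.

n(R) = 32.6 / 28.80 = 1.132 mol
n(A) = 68.5 / 57.60 = 1.189 mol
selectivity = 1.132/(1.132+1.189) × 100 = 48.77 %

48.8 %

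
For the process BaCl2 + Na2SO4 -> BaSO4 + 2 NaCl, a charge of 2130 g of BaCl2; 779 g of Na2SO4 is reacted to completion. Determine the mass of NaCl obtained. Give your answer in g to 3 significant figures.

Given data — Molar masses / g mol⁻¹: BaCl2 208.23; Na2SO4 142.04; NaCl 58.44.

n(BaCl2) = 2130 / 208.23 = 10.23 mol
n(Na2SO4) = 779.0 / 142.04 = 5.484 mol
n/ν for BaCl2 = 10.23/1 = 10.23
n/ν for Na2SO4 = 5.484/1 = 5.484
Smallest n/ν is Na2SO4 → limiting reagent.
n(NaCl) = (2/1) × 5.484 = 10.97 mol
mass = 10.97 × 58.44 = 641.1 g

641 g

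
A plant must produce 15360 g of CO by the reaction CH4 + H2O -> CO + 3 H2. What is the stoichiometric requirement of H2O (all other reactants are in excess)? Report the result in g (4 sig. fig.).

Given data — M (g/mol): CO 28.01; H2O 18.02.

n(CO) = 15360 / 28.01 = 548.4 mol
n(H2O) = (1/1) × 548.4 = 548.4 mol
mass = 548.4 × 18.02 = 9882 g

9882 g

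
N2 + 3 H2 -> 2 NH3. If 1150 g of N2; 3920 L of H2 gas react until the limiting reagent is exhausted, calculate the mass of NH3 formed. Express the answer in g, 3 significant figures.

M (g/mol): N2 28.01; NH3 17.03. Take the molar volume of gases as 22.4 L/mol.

1400 g

n(N2) = 1150 / 28.01 = 41.06 mol
n(H2) = 3920 / 22.4 = 175.0 mol
n/ν for N2 = 41.06/1 = 41.06
n/ν for H2 = 175.0/3 = 58.33
Smallest n/ν is N2 → limiting reagent.
n(NH3) = (2/1) × 41.06 = 82.12 mol
mass = 82.12 × 17.03 = 1399 g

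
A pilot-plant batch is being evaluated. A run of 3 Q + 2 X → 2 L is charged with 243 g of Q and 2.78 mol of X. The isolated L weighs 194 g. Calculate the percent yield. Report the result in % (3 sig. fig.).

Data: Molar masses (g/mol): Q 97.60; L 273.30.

n(Q) = 243.0 / 97.60 = 2.490 mol
n(X) = 2.780 mol
n/ν for Q = 2.490/3 = 0.8300
n/ν for X = 2.780/2 = 1.390
Smallest n/ν is Q → limiting reagent.
theoretical n(L) = (2/3) × 2.490 = 1.660 mol → 453.7 g
% yield = 194 / 453.7 × 100 = 42.76 %

42.8 %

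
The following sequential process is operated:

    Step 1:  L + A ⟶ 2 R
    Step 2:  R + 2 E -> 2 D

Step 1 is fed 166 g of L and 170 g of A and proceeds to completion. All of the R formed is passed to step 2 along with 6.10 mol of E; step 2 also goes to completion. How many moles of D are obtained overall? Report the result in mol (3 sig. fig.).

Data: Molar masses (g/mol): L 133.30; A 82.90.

Step 1:
n(L) = 166.0 / 133.30 = 1.245 mol
n(A) = 170.0 / 82.90 = 2.051 mol
n/ν for L = 1.245/1 = 1.245
n/ν for A = 2.051/1 = 2.051
Smallest n/ν is L → limiting reagent.
n(R) produced = (2/1) × 1.245 = 2.490 mol
Step 2:
n(R) available = 2.490 mol
n(E) = 6.100 mol
n/ν for R = 2.490/1 = 2.490
n/ν for E = 6.100/2 = 3.050
Smallest n/ν is R → limiting reagent.
n(D) = (2/1) × 2.490 = 4.980 mol

4.98 mol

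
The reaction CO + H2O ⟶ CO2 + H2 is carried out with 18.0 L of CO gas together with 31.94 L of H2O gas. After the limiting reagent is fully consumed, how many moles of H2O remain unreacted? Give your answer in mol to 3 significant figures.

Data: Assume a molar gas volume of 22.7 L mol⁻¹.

0.614 mol

n(CO) = 18.00 / 22.7 = 0.7930 mol
n(H2O) = 31.94 / 22.7 = 1.407 mol
n/ν → CO: 0.7930, H2O: 1.407; CO is limiting.
H2O consumed = (1/1) × 0.7930 = 0.7930 mol
H2O remaining = 1.407 − 0.7930 = 0.6140 mol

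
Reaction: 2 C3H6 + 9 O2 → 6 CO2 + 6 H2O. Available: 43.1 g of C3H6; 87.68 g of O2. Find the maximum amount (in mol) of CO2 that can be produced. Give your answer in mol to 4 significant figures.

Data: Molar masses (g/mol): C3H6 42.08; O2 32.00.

n(C3H6) = 43.10 / 42.08 = 1.024 mol
n(O2) = 87.68 / 32.00 = 2.740 mol
n/ν for C3H6 = 1.024/2 = 0.5120
n/ν for O2 = 2.740/9 = 0.3044
Smallest n/ν is O2 → limiting reagent.
n(CO2) = (6/9) × 2.740 = 1.827 mol

1.827 mol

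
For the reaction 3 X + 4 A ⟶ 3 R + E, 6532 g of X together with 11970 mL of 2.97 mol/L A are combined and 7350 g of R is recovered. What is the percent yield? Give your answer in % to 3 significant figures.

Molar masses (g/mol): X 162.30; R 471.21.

58.5 %

n(X) = 6532 / 162.30 = 40.25 mol
n(A) = 2.97 × 11970/1000 = 35.55 mol
n/ν for X = 40.25/3 = 13.42
n/ν for A = 35.55/4 = 8.888
Smallest n/ν is A → limiting reagent.
theoretical n(R) = (3/4) × 35.55 = 26.66 mol → 12560 g
% yield = 7350 / 12560 × 100 = 58.52 %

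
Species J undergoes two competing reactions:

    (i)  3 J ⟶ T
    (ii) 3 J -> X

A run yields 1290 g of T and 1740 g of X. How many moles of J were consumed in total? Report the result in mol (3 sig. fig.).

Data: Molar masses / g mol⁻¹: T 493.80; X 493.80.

n(T) = 1290 / 493.80 = 2.612 mol
n(X) = 1740 / 493.80 = 3.524 mol
n(J) via (i) = (3/1)×2.612 = 7.836 mol
n(J) via (ii) = (3/1)×3.524 = 10.57 mol
total n(J) = 7.836 + 10.57 = 18.41 mol

18.4 mol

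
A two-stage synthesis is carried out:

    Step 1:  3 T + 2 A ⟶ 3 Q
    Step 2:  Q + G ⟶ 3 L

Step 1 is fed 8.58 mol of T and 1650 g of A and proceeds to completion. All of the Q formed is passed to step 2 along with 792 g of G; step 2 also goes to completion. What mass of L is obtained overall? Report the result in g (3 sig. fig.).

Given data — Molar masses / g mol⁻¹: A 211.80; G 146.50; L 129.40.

Step 1:
n(T) = 8.580 mol
n(A) = 1650 / 211.80 = 7.790 mol
n/ν → T: 2.860, A: 3.895; T is limiting.
n(Q) produced = (3/3) × 8.580 = 8.580 mol
Step 2:
n(Q) available = 8.580 mol
n(G) = 792.0 / 146.50 = 5.406 mol
n/ν → Q: 8.580, G: 5.406; G is limiting.
n(L) = (3/1) × 5.406 = 16.22 mol
mass = 16.22 × 129.40 = 2099 g

2100 g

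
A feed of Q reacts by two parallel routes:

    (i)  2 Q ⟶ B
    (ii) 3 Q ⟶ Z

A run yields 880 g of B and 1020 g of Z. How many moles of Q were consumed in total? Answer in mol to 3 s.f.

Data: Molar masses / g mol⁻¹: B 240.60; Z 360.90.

n(B) = 880 / 240.60 = 3.658 mol
n(Z) = 1020 / 360.90 = 2.826 mol
n(Q) via (i) = (2/1)×3.658 = 7.316 mol
n(Q) via (ii) = (3/1)×2.826 = 8.478 mol
total n(Q) = 7.316 + 8.478 = 15.79 mol

15.8 mol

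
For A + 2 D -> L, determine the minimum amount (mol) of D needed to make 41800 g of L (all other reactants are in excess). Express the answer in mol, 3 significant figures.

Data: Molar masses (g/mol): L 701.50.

119 mol

n(L) = 41800 / 701.50 = 59.59 mol
n(D) = (2/1) × 59.59 = 119.2 mol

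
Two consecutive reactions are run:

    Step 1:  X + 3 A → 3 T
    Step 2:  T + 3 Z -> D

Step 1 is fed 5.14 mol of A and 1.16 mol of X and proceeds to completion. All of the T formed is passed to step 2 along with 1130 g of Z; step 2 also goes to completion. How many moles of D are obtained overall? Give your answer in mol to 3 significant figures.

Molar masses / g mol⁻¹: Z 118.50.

Step 1:
n(A) = 5.140 mol
n(X) = 1.160 mol
n/ν for A = 5.140/3 = 1.713
n/ν for X = 1.160/1 = 1.160
Smallest n/ν is X → limiting reagent.
n(T) produced = (3/1) × 1.160 = 3.480 mol
Step 2:
n(T) available = 3.480 mol
n(Z) = 1130 / 118.50 = 9.536 mol
n/ν for T = 3.480/1 = 3.480
n/ν for Z = 9.536/3 = 3.179
Smallest n/ν is Z → limiting reagent.
n(D) = (1/3) × 9.536 = 3.179 mol

3.18 mol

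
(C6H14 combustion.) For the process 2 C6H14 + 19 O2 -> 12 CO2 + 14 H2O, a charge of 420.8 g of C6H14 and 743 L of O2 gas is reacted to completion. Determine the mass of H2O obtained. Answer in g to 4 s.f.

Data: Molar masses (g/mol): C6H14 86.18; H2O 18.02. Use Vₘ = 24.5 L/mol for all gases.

n(C6H14) = 420.8 / 86.18 = 4.883 mol
n(O2) = 743.0 / 24.5 = 30.33 mol
n/ν for C6H14 = 4.883/2 = 2.442
n/ν for O2 = 30.33/19 = 1.596
Smallest n/ν is O2 → limiting reagent.
n(H2O) = (14/19) × 30.33 = 22.35 mol
mass = 22.35 × 18.02 = 402.7 g

402.7 g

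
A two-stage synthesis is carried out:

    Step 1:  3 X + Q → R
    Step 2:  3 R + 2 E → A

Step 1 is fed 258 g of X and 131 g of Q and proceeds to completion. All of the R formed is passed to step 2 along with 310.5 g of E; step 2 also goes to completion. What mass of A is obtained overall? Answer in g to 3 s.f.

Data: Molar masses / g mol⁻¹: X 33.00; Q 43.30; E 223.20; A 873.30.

607 g

Step 1:
n(X) = 258.0 / 33.00 = 7.818 mol
n(Q) = 131.0 / 43.30 = 3.025 mol
n/ν → X: 2.606, Q: 3.025; X is limiting.
n(R) produced = (1/3) × 7.818 = 2.606 mol
Step 2:
n(R) available = 2.606 mol
n(E) = 310.5 / 223.20 = 1.391 mol
n/ν → R: 0.8687, E: 0.6955; E is limiting.
n(A) = (1/2) × 1.391 = 0.6955 mol
mass = 0.6955 × 873.30 = 607.4 g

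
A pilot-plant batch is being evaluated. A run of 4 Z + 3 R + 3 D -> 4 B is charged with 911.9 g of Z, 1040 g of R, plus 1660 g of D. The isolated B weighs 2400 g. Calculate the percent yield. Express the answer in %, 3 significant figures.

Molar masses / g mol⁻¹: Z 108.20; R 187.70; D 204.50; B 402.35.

80.7 %

n(Z) = 911.9 / 108.20 = 8.428 mol
n(R) = 1040 / 187.70 = 5.541 mol
n(D) = 1660 / 204.50 = 8.117 mol
n/ν for Z = 8.428/4 = 2.107
n/ν for R = 5.541/3 = 1.847
n/ν for D = 8.117/3 = 2.706
Smallest n/ν is R → limiting reagent.
theoretical n(B) = (4/3) × 5.541 = 7.388 mol → 2973 g
% yield = 2400 / 2973 × 100 = 80.73 %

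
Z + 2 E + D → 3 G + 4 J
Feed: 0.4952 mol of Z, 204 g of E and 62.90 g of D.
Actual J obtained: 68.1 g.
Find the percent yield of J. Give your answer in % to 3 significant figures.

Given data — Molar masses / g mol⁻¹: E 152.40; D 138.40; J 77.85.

48.1 %

n(Z) = 0.4952 mol
n(E) = 204.0 / 152.40 = 1.339 mol
n(D) = 62.90 / 138.40 = 0.4545 mol
n/ν for Z = 0.4952/1 = 0.4952
n/ν for E = 1.339/2 = 0.6695
n/ν for D = 0.4545/1 = 0.4545
Smallest n/ν is D → limiting reagent.
theoretical n(J) = (4/1) × 0.4545 = 1.818 mol → 141.5 g
% yield = 68.1 / 141.5 × 100 = 48.13 %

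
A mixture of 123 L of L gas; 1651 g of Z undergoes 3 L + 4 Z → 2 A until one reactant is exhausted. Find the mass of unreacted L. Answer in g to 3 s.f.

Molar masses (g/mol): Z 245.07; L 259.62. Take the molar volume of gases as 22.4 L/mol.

114 g

n(L) = 123.0 / 22.4 = 5.491 mol
n(Z) = 1651 / 245.07 = 6.737 mol
n/ν for L = 5.491/3 = 1.830
n/ν for Z = 6.737/4 = 1.684
Smallest n/ν is Z → limiting reagent.
L consumed = (3/4) × 6.737 = 5.053 mol
L remaining = 5.491 − 5.053 = 0.4380 mol
mass = 0.4380 × 259.62 = 113.7 g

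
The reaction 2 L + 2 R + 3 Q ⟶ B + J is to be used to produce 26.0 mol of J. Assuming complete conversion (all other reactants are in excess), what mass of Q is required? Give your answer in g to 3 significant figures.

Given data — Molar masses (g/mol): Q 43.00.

3350 g

n(J) = 26.00 mol
n(Q) = (3/1) × 26.00 = 78.00 mol
mass = 78.00 × 43.00 = 3354 g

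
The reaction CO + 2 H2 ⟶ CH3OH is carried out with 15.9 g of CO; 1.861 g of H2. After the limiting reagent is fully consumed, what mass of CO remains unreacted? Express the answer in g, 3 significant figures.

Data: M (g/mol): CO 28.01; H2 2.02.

3.00 g

n(CO) = 15.90 / 28.01 = 0.5677 mol
n(H2) = 1.861 / 2.02 = 0.9213 mol
n/ν for CO = 0.5677/1 = 0.5677
n/ν for H2 = 0.9213/2 = 0.4607
Smallest n/ν is H2 → limiting reagent.
CO consumed = (1/2) × 0.9213 = 0.4607 mol
CO remaining = 0.5677 − 0.4607 = 0.1070 mol
mass = 0.1070 × 28.01 = 2.997 g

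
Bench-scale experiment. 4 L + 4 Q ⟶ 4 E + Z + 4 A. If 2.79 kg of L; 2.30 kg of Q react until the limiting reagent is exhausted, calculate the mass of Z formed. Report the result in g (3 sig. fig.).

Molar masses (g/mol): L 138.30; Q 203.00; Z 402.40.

n(L) = 2.790×1000 / 138.30 = 20.17 mol
n(Q) = 2.300×1000 / 203.00 = 11.33 mol
n/ν → L: 5.043, Q: 2.833; Q is limiting.
n(Z) = (1/4) × 11.33 = 2.833 mol
mass = 2.833 × 402.40 = 1140 g

1140 g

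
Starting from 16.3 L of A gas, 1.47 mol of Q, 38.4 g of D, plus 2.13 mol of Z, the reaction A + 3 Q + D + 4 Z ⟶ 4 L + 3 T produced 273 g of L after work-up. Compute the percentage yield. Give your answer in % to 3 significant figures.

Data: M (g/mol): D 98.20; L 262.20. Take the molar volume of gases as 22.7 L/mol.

66.6 %

n(A) = 16.30 / 22.7 = 0.7181 mol
n(Q) = 1.470 mol
n(D) = 38.40 / 98.20 = 0.3910 mol
n(Z) = 2.130 mol
n/ν → A: 0.7181, Q: 0.4900, D: 0.3910, Z: 0.5325; D is limiting.
theoretical n(L) = (4/1) × 0.3910 = 1.564 mol → 410.1 g
% yield = 273 / 410.1 × 100 = 66.57 %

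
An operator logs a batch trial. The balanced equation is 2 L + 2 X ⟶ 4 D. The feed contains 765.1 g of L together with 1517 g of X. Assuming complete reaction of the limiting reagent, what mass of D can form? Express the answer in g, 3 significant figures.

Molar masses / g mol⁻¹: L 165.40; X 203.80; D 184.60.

1710 g

n(L) = 765.1 / 165.40 = 4.626 mol
n(X) = 1517 / 203.80 = 7.444 mol
n/ν → L: 2.313, X: 3.722; L is limiting.
n(D) = (4/2) × 4.626 = 9.252 mol
mass = 9.252 × 184.60 = 1708 g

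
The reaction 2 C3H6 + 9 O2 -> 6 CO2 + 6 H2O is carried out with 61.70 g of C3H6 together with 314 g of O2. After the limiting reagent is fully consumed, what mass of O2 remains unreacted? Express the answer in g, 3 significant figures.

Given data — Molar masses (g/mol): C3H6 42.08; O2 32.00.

103 g

n(C3H6) = 61.70 / 42.08 = 1.466 mol
n(O2) = 314.0 / 32.00 = 9.813 mol
n/ν → C3H6: 0.7330, O2: 1.090; C3H6 is limiting.
O2 consumed = (9/2) × 1.466 = 6.597 mol
O2 remaining = 9.813 − 6.597 = 3.216 mol
mass = 3.216 × 32.00 = 102.9 g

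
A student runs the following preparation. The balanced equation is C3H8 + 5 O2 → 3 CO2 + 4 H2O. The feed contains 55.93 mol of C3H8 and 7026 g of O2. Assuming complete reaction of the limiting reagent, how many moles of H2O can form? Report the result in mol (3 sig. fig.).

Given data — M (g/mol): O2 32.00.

n(C3H8) = 55.93 mol
n(O2) = 7026 / 32.00 = 219.6 mol
n/ν → C3H8: 55.93, O2: 43.92; O2 is limiting.
n(H2O) = (4/5) × 219.6 = 175.7 mol

176 mol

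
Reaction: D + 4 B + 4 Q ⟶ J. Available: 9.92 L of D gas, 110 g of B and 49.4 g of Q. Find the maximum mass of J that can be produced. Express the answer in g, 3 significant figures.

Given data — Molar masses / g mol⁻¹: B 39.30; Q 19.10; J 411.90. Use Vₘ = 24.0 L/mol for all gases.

170 g

n(D) = 9.920 / 24.0 = 0.4133 mol
n(B) = 110.0 / 39.30 = 2.799 mol
n(Q) = 49.40 / 19.10 = 2.586 mol
n/ν for D = 0.4133/1 = 0.4133
n/ν for B = 2.799/4 = 0.6998
n/ν for Q = 2.586/4 = 0.6465
Smallest n/ν is D → limiting reagent.
n(J) = (1/1) × 0.4133 = 0.4133 mol
mass = 0.4133 × 411.90 = 170.2 g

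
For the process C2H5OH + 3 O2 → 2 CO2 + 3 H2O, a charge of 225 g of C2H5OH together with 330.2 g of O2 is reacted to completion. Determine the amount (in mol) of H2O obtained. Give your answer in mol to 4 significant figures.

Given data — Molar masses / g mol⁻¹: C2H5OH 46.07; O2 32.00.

10.32 mol

n(C2H5OH) = 225.0 / 46.07 = 4.884 mol
n(O2) = 330.2 / 32.00 = 10.32 mol
n/ν for C2H5OH = 4.884/1 = 4.884
n/ν for O2 = 10.32/3 = 3.440
Smallest n/ν is O2 → limiting reagent.
n(H2O) = (3/3) × 10.32 = 10.32 mol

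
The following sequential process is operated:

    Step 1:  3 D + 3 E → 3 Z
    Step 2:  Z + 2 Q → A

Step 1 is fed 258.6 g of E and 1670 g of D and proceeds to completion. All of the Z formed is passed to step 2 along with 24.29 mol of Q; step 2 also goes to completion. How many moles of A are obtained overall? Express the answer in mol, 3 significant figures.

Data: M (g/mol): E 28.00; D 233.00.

7.17 mol

Step 1:
n(E) = 258.6 / 28.00 = 9.236 mol
n(D) = 1670 / 233.00 = 7.167 mol
n/ν for E = 9.236/3 = 3.079
n/ν for D = 7.167/3 = 2.389
Smallest n/ν is D → limiting reagent.
n(Z) produced = (3/3) × 7.167 = 7.167 mol
Step 2:
n(Z) available = 7.167 mol
n(Q) = 24.29 mol
n/ν for Z = 7.167/1 = 7.167
n/ν for Q = 24.29/2 = 12.15
Smallest n/ν is Z → limiting reagent.
n(A) = (1/1) × 7.167 = 7.167 mol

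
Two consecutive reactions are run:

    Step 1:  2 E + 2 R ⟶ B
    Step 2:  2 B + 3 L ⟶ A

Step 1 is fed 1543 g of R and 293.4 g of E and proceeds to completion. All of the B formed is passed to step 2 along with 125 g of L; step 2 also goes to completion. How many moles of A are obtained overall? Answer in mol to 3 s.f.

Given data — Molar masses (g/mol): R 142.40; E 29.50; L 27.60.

Step 1:
n(R) = 1543 / 142.40 = 10.84 mol
n(E) = 293.4 / 29.50 = 9.946 mol
n/ν for R = 10.84/2 = 5.420
n/ν for E = 9.946/2 = 4.973
Smallest n/ν is E → limiting reagent.
n(B) produced = (1/2) × 9.946 = 4.973 mol
Step 2:
n(B) available = 4.973 mol
n(L) = 125.0 / 27.60 = 4.529 mol
n/ν for B = 4.973/2 = 2.487
n/ν for L = 4.529/3 = 1.510
Smallest n/ν is L → limiting reagent.
n(A) = (1/3) × 4.529 = 1.510 mol

1.51 mol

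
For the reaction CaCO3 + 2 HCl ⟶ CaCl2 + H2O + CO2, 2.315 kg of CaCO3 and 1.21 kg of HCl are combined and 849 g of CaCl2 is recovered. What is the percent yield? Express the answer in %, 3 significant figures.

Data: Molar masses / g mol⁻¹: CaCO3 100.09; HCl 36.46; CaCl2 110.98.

n(CaCO3) = 2.315×1000 / 100.09 = 23.13 mol
n(HCl) = 1.210×1000 / 36.46 = 33.19 mol
n/ν for CaCO3 = 23.13/1 = 23.13
n/ν for HCl = 33.19/2 = 16.60
Smallest n/ν is HCl → limiting reagent.
theoretical n(CaCl2) = (1/2) × 33.19 = 16.60 mol → 1842 g
% yield = 849 / 1842 × 100 = 46.09 %

46.1 %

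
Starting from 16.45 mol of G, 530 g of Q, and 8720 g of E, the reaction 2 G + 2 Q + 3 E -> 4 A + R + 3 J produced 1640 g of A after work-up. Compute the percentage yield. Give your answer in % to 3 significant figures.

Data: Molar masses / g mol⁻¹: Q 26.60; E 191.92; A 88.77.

n(G) = 16.45 mol
n(Q) = 530.0 / 26.60 = 19.92 mol
n(E) = 8720 / 191.92 = 45.44 mol
n/ν → G: 8.225, Q: 9.960, E: 15.15; G is limiting.
theoretical n(A) = (4/2) × 16.45 = 32.90 mol → 2921 g
% yield = 1640 / 2921 × 100 = 56.15 %

56.2 %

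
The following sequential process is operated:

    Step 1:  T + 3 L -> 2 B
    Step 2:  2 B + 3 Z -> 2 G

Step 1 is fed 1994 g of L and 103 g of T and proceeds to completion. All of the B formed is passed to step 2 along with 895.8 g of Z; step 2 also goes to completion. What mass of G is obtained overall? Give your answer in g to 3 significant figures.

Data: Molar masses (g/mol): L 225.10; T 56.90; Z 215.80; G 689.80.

1910 g

Step 1:
n(L) = 1994 / 225.10 = 8.858 mol
n(T) = 103.0 / 56.90 = 1.810 mol
n/ν for L = 8.858/3 = 2.953
n/ν for T = 1.810/1 = 1.810
Smallest n/ν is T → limiting reagent.
n(B) produced = (2/1) × 1.810 = 3.620 mol
Step 2:
n(B) available = 3.620 mol
n(Z) = 895.8 / 215.80 = 4.151 mol
n/ν for B = 3.620/2 = 1.810
n/ν for Z = 4.151/3 = 1.384
Smallest n/ν is Z → limiting reagent.
n(G) = (2/3) × 4.151 = 2.767 mol
mass = 2.767 × 689.80 = 1909 g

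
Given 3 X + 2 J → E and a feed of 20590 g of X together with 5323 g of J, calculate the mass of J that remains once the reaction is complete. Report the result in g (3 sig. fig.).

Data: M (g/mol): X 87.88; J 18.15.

n(X) = 20590 / 87.88 = 234.3 mol
n(J) = 5323 / 18.15 = 293.3 mol
n/ν for X = 234.3/3 = 78.10
n/ν for J = 293.3/2 = 146.7
Smallest n/ν is X → limiting reagent.
J consumed = (2/3) × 234.3 = 156.2 mol
J remaining = 293.3 − 156.2 = 137.1 mol
mass = 137.1 × 18.15 = 2488 g

2490 g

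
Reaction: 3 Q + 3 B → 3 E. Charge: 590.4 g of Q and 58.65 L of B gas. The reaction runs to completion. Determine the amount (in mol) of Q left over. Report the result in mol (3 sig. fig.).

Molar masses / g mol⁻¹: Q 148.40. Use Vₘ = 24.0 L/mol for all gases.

1.53 mol

n(Q) = 590.4 / 148.40 = 3.978 mol
n(B) = 58.65 / 24.0 = 2.444 mol
n/ν → Q: 1.326, B: 0.8147; B is limiting.
Q consumed = (3/3) × 2.444 = 2.444 mol
Q remaining = 3.978 − 2.444 = 1.534 mol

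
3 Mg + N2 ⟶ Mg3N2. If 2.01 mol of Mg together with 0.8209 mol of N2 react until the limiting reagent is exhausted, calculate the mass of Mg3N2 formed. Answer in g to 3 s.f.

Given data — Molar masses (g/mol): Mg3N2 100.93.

67.6 g

n(Mg) = 2.010 mol
n(N2) = 0.8209 mol
n/ν for Mg = 2.010/3 = 0.6700
n/ν for N2 = 0.8209/1 = 0.8209
Smallest n/ν is Mg → limiting reagent.
n(Mg3N2) = (1/3) × 2.010 = 0.6700 mol
mass = 0.6700 × 100.93 = 67.62 g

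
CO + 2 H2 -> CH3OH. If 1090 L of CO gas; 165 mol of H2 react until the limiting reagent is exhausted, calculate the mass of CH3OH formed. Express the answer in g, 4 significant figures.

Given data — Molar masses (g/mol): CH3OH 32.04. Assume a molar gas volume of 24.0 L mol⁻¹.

n(CO) = 1090 / 24.0 = 45.42 mol
n(H2) = 165.0 mol
n/ν for CO = 45.42/1 = 45.42
n/ν for H2 = 165.0/2 = 82.50
Smallest n/ν is CO → limiting reagent.
n(CH3OH) = (1/1) × 45.42 = 45.42 mol
mass = 45.42 × 32.04 = 1455 g

1455 g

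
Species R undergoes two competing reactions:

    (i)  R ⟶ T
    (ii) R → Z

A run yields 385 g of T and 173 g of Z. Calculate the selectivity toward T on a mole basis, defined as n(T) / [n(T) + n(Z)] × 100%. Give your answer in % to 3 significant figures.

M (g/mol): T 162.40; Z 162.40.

n(T) = 385 / 162.40 = 2.371 mol
n(Z) = 173 / 162.40 = 1.065 mol
selectivity = 2.371/(2.371+1.065) × 100 = 69.00 %

69.0 %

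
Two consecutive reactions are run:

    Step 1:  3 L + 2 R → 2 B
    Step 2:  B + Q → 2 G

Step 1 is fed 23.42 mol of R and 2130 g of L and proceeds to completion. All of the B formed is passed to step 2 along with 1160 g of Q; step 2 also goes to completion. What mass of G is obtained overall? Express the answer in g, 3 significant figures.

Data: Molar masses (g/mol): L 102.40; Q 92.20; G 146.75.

Step 1:
n(R) = 23.42 mol
n(L) = 2130 / 102.40 = 20.80 mol
n/ν → R: 11.71, L: 6.933; L is limiting.
n(B) produced = (2/3) × 20.80 = 13.87 mol
Step 2:
n(B) available = 13.87 mol
n(Q) = 1160 / 92.20 = 12.58 mol
n/ν → B: 13.87, Q: 12.58; Q is limiting.
n(G) = (2/1) × 12.58 = 25.16 mol
mass = 25.16 × 146.75 = 3692 g

3690 g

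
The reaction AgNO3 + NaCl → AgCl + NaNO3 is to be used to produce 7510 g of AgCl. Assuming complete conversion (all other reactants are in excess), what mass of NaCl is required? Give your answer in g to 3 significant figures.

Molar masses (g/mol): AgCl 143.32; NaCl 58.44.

3060 g

n(AgCl) = 7510 / 143.32 = 52.40 mol
n(NaCl) = (1/1) × 52.40 = 52.40 mol
mass = 52.40 × 58.44 = 3062 g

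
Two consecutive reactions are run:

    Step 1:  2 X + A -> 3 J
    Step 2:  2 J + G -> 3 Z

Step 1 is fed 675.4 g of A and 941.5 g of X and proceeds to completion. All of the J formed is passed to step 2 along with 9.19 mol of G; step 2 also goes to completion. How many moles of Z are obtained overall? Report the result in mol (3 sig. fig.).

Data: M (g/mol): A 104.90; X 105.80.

Step 1:
n(A) = 675.4 / 104.90 = 6.439 mol
n(X) = 941.5 / 105.80 = 8.899 mol
n/ν for A = 6.439/1 = 6.439
n/ν for X = 8.899/2 = 4.450
Smallest n/ν is X → limiting reagent.
n(J) produced = (3/2) × 8.899 = 13.35 mol
Step 2:
n(J) available = 13.35 mol
n(G) = 9.190 mol
n/ν for J = 13.35/2 = 6.675
n/ν for G = 9.190/1 = 9.190
Smallest n/ν is J → limiting reagent.
n(Z) = (3/2) × 13.35 = 20.03 mol

20.0 mol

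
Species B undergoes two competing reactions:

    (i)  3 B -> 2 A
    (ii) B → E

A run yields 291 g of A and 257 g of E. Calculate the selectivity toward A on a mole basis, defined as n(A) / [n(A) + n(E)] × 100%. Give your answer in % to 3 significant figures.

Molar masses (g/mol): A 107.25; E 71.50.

43.0 %

n(A) = 291 / 107.25 = 2.713 mol
n(E) = 257 / 71.50 = 3.594 mol
selectivity = 2.713/(2.713+3.594) × 100 = 43.02 %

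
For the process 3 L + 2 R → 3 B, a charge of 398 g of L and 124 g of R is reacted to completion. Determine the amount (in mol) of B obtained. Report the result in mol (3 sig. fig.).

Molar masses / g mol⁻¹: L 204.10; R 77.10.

1.95 mol

n(L) = 398.0 / 204.10 = 1.950 mol
n(R) = 124.0 / 77.10 = 1.608 mol
n/ν → L: 0.6500, R: 0.8040; L is limiting.
n(B) = (3/3) × 1.950 = 1.950 mol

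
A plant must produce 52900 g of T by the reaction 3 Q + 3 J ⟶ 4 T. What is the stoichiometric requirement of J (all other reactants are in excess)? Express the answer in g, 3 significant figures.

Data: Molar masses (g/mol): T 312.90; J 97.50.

12400 g

n(T) = 52900 / 312.90 = 169.1 mol
n(J) = (3/4) × 169.1 = 126.8 mol
mass = 126.8 × 97.50 = 12360 g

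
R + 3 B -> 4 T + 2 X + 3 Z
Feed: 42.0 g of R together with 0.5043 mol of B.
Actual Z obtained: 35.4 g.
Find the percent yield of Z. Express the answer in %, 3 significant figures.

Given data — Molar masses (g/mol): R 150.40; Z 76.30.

92.0 %

n(R) = 42.00 / 150.40 = 0.2793 mol
n(B) = 0.5043 mol
n/ν for R = 0.2793/1 = 0.2793
n/ν for B = 0.5043/3 = 0.1681
Smallest n/ν is B → limiting reagent.
theoretical n(Z) = (3/3) × 0.5043 = 0.5043 mol → 38.48 g
% yield = 35.4 / 38.48 × 100 = 92.00 %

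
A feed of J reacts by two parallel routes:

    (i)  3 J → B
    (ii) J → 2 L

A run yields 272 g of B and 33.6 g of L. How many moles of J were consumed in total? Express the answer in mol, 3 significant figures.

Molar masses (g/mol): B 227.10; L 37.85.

4.04 mol

n(B) = 272 / 227.10 = 1.198 mol
n(L) = 33.6 / 37.85 = 0.8877 mol
n(J) via (i) = (3/1)×1.198 = 3.594 mol
n(J) via (ii) = (1/2)×0.8877 = 0.4439 mol
total n(J) = 3.594 + 0.4439 = 4.038 mol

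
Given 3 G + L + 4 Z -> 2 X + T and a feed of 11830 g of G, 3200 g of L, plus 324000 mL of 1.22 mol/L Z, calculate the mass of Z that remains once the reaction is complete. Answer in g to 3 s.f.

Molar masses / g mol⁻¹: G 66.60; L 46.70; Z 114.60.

18200 g

n(G) = 11830 / 66.60 = 177.6 mol
n(L) = 3200 / 46.70 = 68.52 mol
n(Z) = 1.22 × 324000/1000 = 395.3 mol
n/ν → G: 59.20, L: 68.52, Z: 98.83; G is limiting.
Z consumed = (4/3) × 177.6 = 236.8 mol
Z remaining = 395.3 − 236.8 = 158.5 mol
mass = 158.5 × 114.60 = 18160 g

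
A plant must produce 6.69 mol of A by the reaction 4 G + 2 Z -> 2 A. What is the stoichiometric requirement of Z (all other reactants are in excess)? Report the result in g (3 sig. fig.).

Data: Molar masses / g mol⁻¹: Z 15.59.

n(A) = 6.690 mol
n(Z) = (2/2) × 6.690 = 6.690 mol
mass = 6.690 × 15.59 = 104.3 g

104 g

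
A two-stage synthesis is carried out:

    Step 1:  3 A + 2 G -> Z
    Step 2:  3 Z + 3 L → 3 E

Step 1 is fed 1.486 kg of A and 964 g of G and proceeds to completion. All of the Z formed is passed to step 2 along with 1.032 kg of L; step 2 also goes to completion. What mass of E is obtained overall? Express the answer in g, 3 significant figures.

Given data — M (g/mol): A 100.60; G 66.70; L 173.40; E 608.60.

Step 1:
n(A) = 1.486×1000 / 100.60 = 14.77 mol
n(G) = 964.0 / 66.70 = 14.45 mol
n/ν for A = 14.77/3 = 4.923
n/ν for G = 14.45/2 = 7.225
Smallest n/ν is A → limiting reagent.
n(Z) produced = (1/3) × 14.77 = 4.923 mol
Step 2:
n(Z) available = 4.923 mol
n(L) = 1.032×1000 / 173.40 = 5.952 mol
n/ν for Z = 4.923/3 = 1.641
n/ν for L = 5.952/3 = 1.984
Smallest n/ν is Z → limiting reagent.
n(E) = (3/3) × 4.923 = 4.923 mol
mass = 4.923 × 608.60 = 2996 g

3000 g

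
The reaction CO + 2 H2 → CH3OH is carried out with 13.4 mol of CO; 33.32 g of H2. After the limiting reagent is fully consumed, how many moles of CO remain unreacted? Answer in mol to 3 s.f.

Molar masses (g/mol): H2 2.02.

5.15 mol

n(CO) = 13.40 mol
n(H2) = 33.32 / 2.02 = 16.50 mol
n/ν → CO: 13.40, H2: 8.250; H2 is limiting.
CO consumed = (1/2) × 16.50 = 8.250 mol
CO remaining = 13.40 − 8.250 = 5.150 mol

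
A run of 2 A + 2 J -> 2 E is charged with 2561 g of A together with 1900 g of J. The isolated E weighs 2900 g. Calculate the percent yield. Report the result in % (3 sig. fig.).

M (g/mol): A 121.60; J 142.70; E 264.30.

82.4 %

n(A) = 2561 / 121.60 = 21.06 mol
n(J) = 1900 / 142.70 = 13.31 mol
n/ν for A = 21.06/2 = 10.53
n/ν for J = 13.31/2 = 6.655
Smallest n/ν is J → limiting reagent.
theoretical n(E) = (2/2) × 13.31 = 13.31 mol → 3518 g
% yield = 2900 / 3518 × 100 = 82.43 %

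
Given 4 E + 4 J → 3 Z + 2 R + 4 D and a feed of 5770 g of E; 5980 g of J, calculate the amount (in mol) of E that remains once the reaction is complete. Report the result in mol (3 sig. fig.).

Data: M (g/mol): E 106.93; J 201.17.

n(E) = 5770 / 106.93 = 53.96 mol
n(J) = 5980 / 201.17 = 29.73 mol
n/ν for E = 53.96/4 = 13.49
n/ν for J = 29.73/4 = 7.433
Smallest n/ν is J → limiting reagent.
E consumed = (4/4) × 29.73 = 29.73 mol
E remaining = 53.96 − 29.73 = 24.23 mol

24.2 mol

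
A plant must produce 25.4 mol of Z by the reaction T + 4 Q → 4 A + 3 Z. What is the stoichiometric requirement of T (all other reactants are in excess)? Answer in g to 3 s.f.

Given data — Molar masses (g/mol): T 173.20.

n(Z) = 25.40 mol
n(T) = (1/3) × 25.40 = 8.467 mol
mass = 8.467 × 173.20 = 1466 g

1470 g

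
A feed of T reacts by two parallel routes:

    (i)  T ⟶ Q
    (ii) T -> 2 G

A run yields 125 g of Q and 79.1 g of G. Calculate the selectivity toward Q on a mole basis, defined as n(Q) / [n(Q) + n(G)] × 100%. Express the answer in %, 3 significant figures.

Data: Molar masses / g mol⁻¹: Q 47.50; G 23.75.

44.1 %

n(Q) = 125 / 47.50 = 2.632 mol
n(G) = 79.1 / 23.75 = 3.331 mol
selectivity = 2.632/(2.632+3.331) × 100 = 44.14 %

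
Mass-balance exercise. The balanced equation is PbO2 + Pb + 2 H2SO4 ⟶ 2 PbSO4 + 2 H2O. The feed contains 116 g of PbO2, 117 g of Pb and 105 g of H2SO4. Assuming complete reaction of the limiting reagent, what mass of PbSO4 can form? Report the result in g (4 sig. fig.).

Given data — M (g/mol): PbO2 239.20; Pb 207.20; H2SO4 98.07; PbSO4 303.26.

n(PbO2) = 116.0 / 239.20 = 0.4849 mol
n(Pb) = 117.0 / 207.20 = 0.5647 mol
n(H2SO4) = 105.0 / 98.07 = 1.071 mol
n/ν → PbO2: 0.4849, Pb: 0.5647, H2SO4: 0.5355; PbO2 is limiting.
n(PbSO4) = (2/1) × 0.4849 = 0.9698 mol
mass = 0.9698 × 303.26 = 294.1 g

294.1 g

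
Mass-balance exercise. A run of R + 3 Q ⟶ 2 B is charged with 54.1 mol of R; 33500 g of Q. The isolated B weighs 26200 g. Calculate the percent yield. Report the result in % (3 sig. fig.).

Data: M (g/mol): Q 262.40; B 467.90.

n(R) = 54.10 mol
n(Q) = 33500 / 262.40 = 127.7 mol
n/ν → R: 54.10, Q: 42.57; Q is limiting.
theoretical n(B) = (2/3) × 127.7 = 85.13 mol → 39830 g
% yield = 26200 / 39830 × 100 = 65.78 %

65.8 %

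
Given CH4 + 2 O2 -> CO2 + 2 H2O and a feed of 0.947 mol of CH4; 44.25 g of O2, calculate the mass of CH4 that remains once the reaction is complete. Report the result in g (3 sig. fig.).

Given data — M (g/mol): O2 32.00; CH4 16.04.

n(CH4) = 0.9470 mol
n(O2) = 44.25 / 32.00 = 1.383 mol
n/ν for CH4 = 0.9470/1 = 0.9470
n/ν for O2 = 1.383/2 = 0.6915
Smallest n/ν is O2 → limiting reagent.
CH4 consumed = (1/2) × 1.383 = 0.6915 mol
CH4 remaining = 0.9470 − 0.6915 = 0.2555 mol
mass = 0.2555 × 16.04 = 4.098 g

4.10 g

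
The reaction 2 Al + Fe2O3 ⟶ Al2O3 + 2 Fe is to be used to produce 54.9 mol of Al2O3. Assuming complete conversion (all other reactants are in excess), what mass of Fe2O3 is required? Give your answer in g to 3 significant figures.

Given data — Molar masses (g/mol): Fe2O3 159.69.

n(Al2O3) = 54.90 mol
n(Fe2O3) = (1/1) × 54.90 = 54.90 mol
mass = 54.90 × 159.69 = 8767 g

8770 g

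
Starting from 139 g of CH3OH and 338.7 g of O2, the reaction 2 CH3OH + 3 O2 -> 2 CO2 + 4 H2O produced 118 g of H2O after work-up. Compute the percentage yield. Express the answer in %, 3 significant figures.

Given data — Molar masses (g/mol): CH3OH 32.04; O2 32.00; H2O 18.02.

75.5 %

n(CH3OH) = 139.0 / 32.04 = 4.338 mol
n(O2) = 338.7 / 32.00 = 10.58 mol
n/ν for CH3OH = 4.338/2 = 2.169
n/ν for O2 = 10.58/3 = 3.527
Smallest n/ν is CH3OH → limiting reagent.
theoretical n(H2O) = (4/2) × 4.338 = 8.676 mol → 156.3 g
% yield = 118 / 156.3 × 100 = 75.50 %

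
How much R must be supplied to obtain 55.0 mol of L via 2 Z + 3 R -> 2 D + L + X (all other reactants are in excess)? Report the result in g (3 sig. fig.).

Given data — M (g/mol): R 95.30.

15700 g

n(L) = 55.00 mol
n(R) = (3/1) × 55.00 = 165.0 mol
mass = 165.0 × 95.30 = 15720 g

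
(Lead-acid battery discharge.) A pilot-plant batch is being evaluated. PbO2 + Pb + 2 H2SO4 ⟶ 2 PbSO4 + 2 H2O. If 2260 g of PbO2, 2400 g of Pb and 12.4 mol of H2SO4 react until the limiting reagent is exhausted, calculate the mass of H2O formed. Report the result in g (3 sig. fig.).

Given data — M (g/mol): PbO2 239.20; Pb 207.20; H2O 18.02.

223 g

n(PbO2) = 2260 / 239.20 = 9.448 mol
n(Pb) = 2400 / 207.20 = 11.58 mol
n(H2SO4) = 12.40 mol
n/ν → PbO2: 9.448, Pb: 11.58, H2SO4: 6.200; H2SO4 is limiting.
n(H2O) = (2/2) × 12.40 = 12.40 mol
mass = 12.40 × 18.02 = 223.4 g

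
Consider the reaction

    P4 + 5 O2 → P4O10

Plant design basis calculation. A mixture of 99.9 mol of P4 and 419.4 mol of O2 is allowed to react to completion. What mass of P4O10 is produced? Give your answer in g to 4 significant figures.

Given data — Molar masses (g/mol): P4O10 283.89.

23810 g

n(P4) = 99.90 mol
n(O2) = 419.4 mol
n/ν for P4 = 99.90/1 = 99.90
n/ν for O2 = 419.4/5 = 83.88
Smallest n/ν is O2 → limiting reagent.
n(P4O10) = (1/5) × 419.4 = 83.88 mol
mass = 83.88 × 283.89 = 23810 g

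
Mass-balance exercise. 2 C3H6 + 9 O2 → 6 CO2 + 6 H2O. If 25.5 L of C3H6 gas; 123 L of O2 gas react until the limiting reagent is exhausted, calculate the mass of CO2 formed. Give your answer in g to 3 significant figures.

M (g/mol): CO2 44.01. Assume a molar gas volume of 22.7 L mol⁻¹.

148 g

n(C3H6) = 25.50 / 22.7 = 1.123 mol
n(O2) = 123.0 / 22.7 = 5.419 mol
n/ν for C3H6 = 1.123/2 = 0.5615
n/ν for O2 = 5.419/9 = 0.6021
Smallest n/ν is C3H6 → limiting reagent.
n(CO2) = (6/2) × 1.123 = 3.369 mol
mass = 3.369 × 44.01 = 148.3 g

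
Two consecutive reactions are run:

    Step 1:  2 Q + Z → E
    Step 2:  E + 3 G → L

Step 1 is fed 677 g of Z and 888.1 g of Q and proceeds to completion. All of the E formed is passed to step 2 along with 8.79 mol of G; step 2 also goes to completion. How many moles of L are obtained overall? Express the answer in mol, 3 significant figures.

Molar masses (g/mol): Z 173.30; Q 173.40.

Step 1:
n(Z) = 677.0 / 173.30 = 3.907 mol
n(Q) = 888.1 / 173.40 = 5.122 mol
n/ν → Z: 3.907, Q: 2.561; Q is limiting.
n(E) produced = (1/2) × 5.122 = 2.561 mol
Step 2:
n(E) available = 2.561 mol
n(G) = 8.790 mol
n/ν → E: 2.561, G: 2.930; E is limiting.
n(L) = (1/1) × 2.561 = 2.561 mol

2.56 mol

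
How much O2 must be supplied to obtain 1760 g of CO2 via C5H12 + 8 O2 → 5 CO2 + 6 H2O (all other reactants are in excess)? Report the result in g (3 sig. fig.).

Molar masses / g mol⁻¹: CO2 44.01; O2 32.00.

n(CO2) = 1760 / 44.01 = 39.99 mol
n(O2) = (8/5) × 39.99 = 63.98 mol
mass = 63.98 × 32.00 = 2047 g

2050 g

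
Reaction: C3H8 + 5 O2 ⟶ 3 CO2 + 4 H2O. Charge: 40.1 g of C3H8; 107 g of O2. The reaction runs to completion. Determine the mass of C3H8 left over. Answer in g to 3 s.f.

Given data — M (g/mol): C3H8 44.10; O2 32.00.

n(C3H8) = 40.10 / 44.10 = 0.9093 mol
n(O2) = 107.0 / 32.00 = 3.344 mol
n/ν for C3H8 = 0.9093/1 = 0.9093
n/ν for O2 = 3.344/5 = 0.6688
Smallest n/ν is O2 → limiting reagent.
C3H8 consumed = (1/5) × 3.344 = 0.6688 mol
C3H8 remaining = 0.9093 − 0.6688 = 0.2405 mol
mass = 0.2405 × 44.10 = 10.61 g

10.6 g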